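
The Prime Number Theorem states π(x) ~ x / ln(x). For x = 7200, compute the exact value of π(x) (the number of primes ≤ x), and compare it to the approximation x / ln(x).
π(7200) = 919;  x/ln(x) ≈ 810.64;  relative error ≈ 11.79%.

Directly count primes up to 7200: π(7200) = 919. The PNT approximation gives 7200/ln(7200) ≈ 7200/8.88184 ≈ 810.64. Relative error (π(x) − x/ln(x)) / π(x) ≈ 11.79%; the approximation is known to undercount slightly (Li(x) is a better estimate).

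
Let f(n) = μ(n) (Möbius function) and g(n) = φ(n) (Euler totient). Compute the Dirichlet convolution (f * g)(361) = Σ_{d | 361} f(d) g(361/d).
(μ * φ)(361) = 324

Divisors of 361: [1, 19, 361]. For each d | 361:
  d = 1: μ(1) · φ(361/1) = 1 · 342 = 342
  d = 19: μ(19) · φ(361/19) = -1 · 18 = -18
  d = 361: μ(361) · φ(361/361) = 0 · 1 = 0
Summing: (μ * φ)(361) = 342 + -18 + 0 = 324.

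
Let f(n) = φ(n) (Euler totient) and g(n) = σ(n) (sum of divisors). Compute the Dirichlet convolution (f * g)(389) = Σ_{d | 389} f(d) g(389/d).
(φ * σ)(389) = 778

Divisors of 389: [1, 389]. For each d | 389:
  d = 1: φ(1) · σ(389/1) = 1 · 390 = 390
  d = 389: φ(389) · σ(389/389) = 388 · 1 = 388
Summing: (φ * σ)(389) = 390 + 388 = 778.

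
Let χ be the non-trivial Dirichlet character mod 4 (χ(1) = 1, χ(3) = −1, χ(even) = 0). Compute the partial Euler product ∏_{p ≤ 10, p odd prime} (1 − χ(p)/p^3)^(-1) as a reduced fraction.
∏ = 165375/170624

The odd primes p ≤ 10 are [3, 5, 7]. For each, χ(p) = 1 if p ≡ 1 mod 4, χ(p) = −1 if p ≡ 3 mod 4. Taking (1 − χ(p)/p^3)^(-1) = p^3/(p^3 − χ(p)): (1 − (-1)/3^3)^(-1) · (1 − (1)/5^3)^(-1) · (1 − (-1)/7^3)^(-1) = 165375/170624.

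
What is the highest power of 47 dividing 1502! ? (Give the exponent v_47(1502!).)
v_47(1502!) = 31

Legendre's formula: v_p(n!) = Σ_{k ≥ 1} ⌊n / p^k⌋. For p = 47, n = 1502, the terms are:
  ⌊1502/47^1⌋ = ⌊1502/47⌋ = 31
(the next term ⌊1502/47^2⌋ = 0, terminating the sum). Summing: v_47(1502!) = 31 = 31.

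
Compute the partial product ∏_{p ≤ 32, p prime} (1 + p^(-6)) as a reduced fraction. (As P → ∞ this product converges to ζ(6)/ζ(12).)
∏ = 27817995139941732182652708678753385001734002671757520/27350499395438163022926501194256392285250955967934357

The primes p ≤ 32 are [2, 3, 5, 7, 11, 13, 17, 19, 23, 29, 31]. For each, (1 + 1/p^6) = (p^6 + 1)/p^6. Multiplying these fractions over p ∈ [2, 3, 5, 7, 11, 13, 17, 19, 23, 29, 31] gives 27817995139941732182652708678753385001734002671757520/27350499395438163022926501194256392285250955967934357. (In the limit P → ∞ this tends to ζ(6)/ζ(12).)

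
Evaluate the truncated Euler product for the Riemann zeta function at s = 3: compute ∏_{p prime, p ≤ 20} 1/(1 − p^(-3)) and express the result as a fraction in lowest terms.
∏ = 3674541645775/3057655868928

The primes p ≤ 20 are [2, 3, 5, 7, 11, 13, 17, 19]. For each prime, (1 − 1/p^3)^(-1) = p^3 / (p^3 − 1). The product is (1 − 1/2^3)^(-1), (1 − 1/3^3)^(-1), (1 − 1/5^3)^(-1), (1 − 1/7^3)^(-1), (1 − 1/11^3)^(-1), (1 − 1/13^3)^(-1), (1 − 1/17^3)^(-1), (1 − 1/19^3)^(-1) = ∏ p^3 / (p^3 − 1) = 3674541645775/3057655868928.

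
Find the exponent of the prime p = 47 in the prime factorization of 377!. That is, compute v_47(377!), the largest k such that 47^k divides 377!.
v_47(377!) = 8

Legendre's formula: v_p(n!) = Σ_{k ≥ 1} ⌊n / p^k⌋. For p = 47, n = 377, the terms are:
  ⌊377/47^1⌋ = ⌊377/47⌋ = 8
(the next term ⌊377/47^2⌋ = 0, terminating the sum). Summing: v_47(377!) = 8 = 8.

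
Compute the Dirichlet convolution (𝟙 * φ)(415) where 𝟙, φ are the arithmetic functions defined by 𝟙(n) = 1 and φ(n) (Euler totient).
(𝟙 * φ)(415) = 415

Divisors of 415: [1, 5, 83, 415]. For each d | 415:
  d = 1: 𝟙(1) · φ(415/1) = 1 · 328 = 328
  d = 5: 𝟙(5) · φ(415/5) = 1 · 82 = 82
  d = 83: 𝟙(83) · φ(415/83) = 1 · 4 = 4
  d = 415: 𝟙(415) · φ(415/415) = 1 · 1 = 1
Summing: (𝟙 * φ)(415) = 328 + 82 + 4 + 1 = 415.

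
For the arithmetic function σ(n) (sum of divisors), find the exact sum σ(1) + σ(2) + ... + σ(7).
Σ_{n ≤ 7} σ(n) = 41

Compute σ(n) for each 1 ≤ n ≤ 7: σ(1) = 1, σ(2) = 3, σ(3) = 4, σ(4) = 7, σ(5) = 6, σ(6) = 12, σ(7) = 8. Summing all 7 values: 41. (Average order: Σ_{n ≤ x} σ(n) ~ (π²/12) x². For x = 7, (π²/12)·7² ≈ 40.30.)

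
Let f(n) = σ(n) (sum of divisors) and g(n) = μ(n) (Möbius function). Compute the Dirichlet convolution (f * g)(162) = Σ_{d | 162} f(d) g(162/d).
(σ * μ)(162) = 162

Divisors of 162: [1, 2, 3, 6, 9, 18, 27, 54, 81, 162]. For each d | 162:
  d = 1: σ(1) · μ(162/1) = 1 · 0 = 0
  d = 2: σ(2) · μ(162/2) = 3 · 0 = 0
  d = 3: σ(3) · μ(162/3) = 4 · 0 = 0
  d = 6: σ(6) · μ(162/6) = 12 · 0 = 0
  d = 9: σ(9) · μ(162/9) = 13 · 0 = 0
  d = 18: σ(18) · μ(162/18) = 39 · 0 = 0
  d = 27: σ(27) · μ(162/27) = 40 · 1 = 40
  d = 54: σ(54) · μ(162/54) = 120 · -1 = -120
  d = 81: σ(81) · μ(162/81) = 121 · -1 = -121
  d = 162: σ(162) · μ(162/162) = 363 · 1 = 363
Summing: (σ * μ)(162) = 0 + 0 + 0 + 0 + 0 + 0 + 40 + -120 + -121 + 363 = 162.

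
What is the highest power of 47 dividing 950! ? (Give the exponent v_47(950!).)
v_47(950!) = 20

Legendre's formula: v_p(n!) = Σ_{k ≥ 1} ⌊n / p^k⌋. For p = 47, n = 950, the terms are:
  ⌊950/47^1⌋ = ⌊950/47⌋ = 20
(the next term ⌊950/47^2⌋ = 0, terminating the sum). Summing: v_47(950!) = 20 = 20.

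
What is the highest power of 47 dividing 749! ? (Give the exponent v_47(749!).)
v_47(749!) = 15

Legendre's formula: v_p(n!) = Σ_{k ≥ 1} ⌊n / p^k⌋. For p = 47, n = 749, the terms are:
  ⌊749/47^1⌋ = ⌊749/47⌋ = 15
(the next term ⌊749/47^2⌋ = 0, terminating the sum). Summing: v_47(749!) = 15 = 15.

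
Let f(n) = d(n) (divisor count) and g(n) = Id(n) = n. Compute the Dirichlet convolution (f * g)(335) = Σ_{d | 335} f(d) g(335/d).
(d * Id)(335) = 483

Divisors of 335: [1, 5, 67, 335]. For each d | 335:
  d = 1: d(1) · Id(335/1) = 1 · 335 = 335
  d = 5: d(5) · Id(335/5) = 2 · 67 = 134
  d = 67: d(67) · Id(335/67) = 2 · 5 = 10
  d = 335: d(335) · Id(335/335) = 4 · 1 = 4
Summing: (d * Id)(335) = 335 + 134 + 10 + 4 = 483.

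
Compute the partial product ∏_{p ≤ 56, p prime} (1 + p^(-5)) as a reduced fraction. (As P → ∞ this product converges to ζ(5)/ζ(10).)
∏ = 32347597211284988160480267437380591091977322089812731895007080802055947812864/31226639806314720763085693561071542877365250131832357293968847568717289128655

The primes p ≤ 56 are [2, 3, 5, 7, 11, 13, 17, 19, 23, 29, 31, 37, 41, 43, 47, 53]. For each, (1 + 1/p^5) = (p^5 + 1)/p^5. Multiplying these fractions over p ∈ [2, 3, 5, 7, 11, 13, 17, 19, 23, 29, 31, 37, 41, 43, 47, 53] gives 32347597211284988160480267437380591091977322089812731895007080802055947812864/31226639806314720763085693561071542877365250131832357293968847568717289128655. (In the limit P → ∞ this tends to ζ(5)/ζ(10).)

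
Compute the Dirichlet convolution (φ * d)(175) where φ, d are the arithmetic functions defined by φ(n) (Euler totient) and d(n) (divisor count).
(φ * d)(175) = 248

Divisors of 175: [1, 5, 7, 25, 35, 175]. For each d | 175:
  d = 1: φ(1) · d(175/1) = 1 · 6 = 6
  d = 5: φ(5) · d(175/5) = 4 · 4 = 16
  d = 7: φ(7) · d(175/7) = 6 · 3 = 18
  d = 25: φ(25) · d(175/25) = 20 · 2 = 40
  d = 35: φ(35) · d(175/35) = 24 · 2 = 48
  d = 175: φ(175) · d(175/175) = 120 · 1 = 120
Summing: (φ * d)(175) = 6 + 16 + 18 + 40 + 48 + 120 = 248.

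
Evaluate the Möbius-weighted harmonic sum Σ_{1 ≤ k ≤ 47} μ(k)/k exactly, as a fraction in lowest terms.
Σ μ(k)/k = -12611493192339623/614889782588491410

Values of μ(k) for 1 ≤ k ≤ 47: μ(1) = 1, μ(2) = -1, μ(3) = -1, μ(5) = -1, μ(6) = 1, μ(7) = -1, μ(10) = 1, μ(11) = -1, μ(13) = -1, μ(14) = 1, μ(15) = 1, μ(17) = -1, μ(19) = -1, μ(21) = 1, μ(22) = 1, μ(23) = -1, μ(26) = 1, μ(29) = -1, μ(30) = -1, μ(31) = -1, μ(33) = 1, μ(34) = 1, μ(35) = 1, μ(37) = -1, μ(38) = 1, μ(39) = 1, μ(41) = -1, μ(42) = -1, μ(43) = -1, μ(46) = 1, μ(47) = -1, with μ = 0 on non-squarefree integers. Summing μ(k)/k for k where μ(k) ≠ 0 gives -12611493192339623/614889782588491410 ≈ -0.0205. (PNT ⟺ this sum → 0 as n → ∞.)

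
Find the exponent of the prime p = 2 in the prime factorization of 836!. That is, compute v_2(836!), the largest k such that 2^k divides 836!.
v_2(836!) = 832

Legendre's formula: v_p(n!) = Σ_{k ≥ 1} ⌊n / p^k⌋. For p = 2, n = 836, the terms are:
  ⌊836/2^1⌋ = ⌊836/2⌋ = 418
  ⌊836/2^2⌋ = ⌊836/4⌋ = 209
  ⌊836/2^3⌋ = ⌊836/8⌋ = 104
  ⌊836/2^4⌋ = ⌊836/16⌋ = 52
  ⌊836/2^5⌋ = ⌊836/32⌋ = 26
  ⌊836/2^6⌋ = ⌊836/64⌋ = 13
  ⌊836/2^7⌋ = ⌊836/128⌋ = 6
  ⌊836/2^8⌋ = ⌊836/256⌋ = 3
  ⌊836/2^9⌋ = ⌊836/512⌋ = 1
(the next term ⌊836/2^10⌋ = 0, terminating the sum). Summing: v_2(836!) = 418 + 209 + 104 + 52 + 26 + 13 + 6 + 3 + 1 = 832.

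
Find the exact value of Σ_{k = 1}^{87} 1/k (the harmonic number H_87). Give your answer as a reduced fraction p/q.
H_87 = 3706795349055853229324900260857622319/734184632222154704090370027645633600

Direct summation: H_87 = 1 + 1/2 + ... + 1/87. The least common denominator is lcm(1, ..., 87) = 8076030954443701744994070304101969600; over this denominator the numerator is 8076030954443701744994070304101969600 + 4038015477221850872497035152050984800 + 2692010318147900581664690101367323200 + 2019007738610925436248517576025492400 + 1615206190888740348998814060820393920 + 1346005159073950290832345050683661600 + 1153718707777671677856295757728852800 + 1009503869305462718124258788012746200 + 897336772715966860554896700455774400 + 807603095444370174499407030410196960 + 734184632222154704090370027645633600 + 673002579536975145416172525341830800 + 621233150341823211153390023392459200 + 576859353888835838928147878864426400 + 538402063629580116332938020273464640 + 504751934652731359062129394006373100 + 475060644379041279117298253182468800 + 448668386357983430277448350227887200 + 425054260760194828683898437057998400 + 403801547722185087249703515205098480 + 384572902592557225952098585909617600 + 367092316111077352045185013822816800 + 351131780627987032391046534960955200 + 336501289768487572708086262670915400 + 323041238177748069799762812164078784 + 310616575170911605576695011696229600 + 299112257571988953518298900151924800 + 288429676944417919464073939432213200 + 278483826015300060172209320831102400 + 269201031814790058166469010136732320 + 260517127562700056290131300132321600 + 252375967326365679531064697003186550 + 244728210740718234696790009215211200 + 237530322189520639558649126591234400 + 230743741555534335571259151545770560 + 224334193178991715138724175113943600 + 218271106876856803918758656867620800 + 212527130380097414341949218528999200 + 207077716780607737051130007797486400 + 201900773861092543624851757602549240 + 196976364742529310853513909856145600 + 192286451296278612976049292954808800 + 187814673359155854534745821025627200 + 183546158055538676022592506911408400 + 179467354543193372110979340091154880 + 175565890313993516195523267480477600 + 171830445839227696702001495831956800 + 168250644884243786354043131335457700 + 164816958253953096836613679675550400 + 161520619088874034899881406082039392 + 158353548126347093039099417727489600 + 155308287585455802788347505848114800 + 152377942536673617830076798190603200 + 149556128785994476759149450075962400 + 146836926444430940818074005529126720 + 144214838472208959732036969716106600 + 141684753586731609561299479019332800 + 139241913007650030086104660415551200 + 136881880583791554999899496679694400 + 134600515907395029083234505068366160 + 132393950072847569590066726296753600 + 130258563781350028145065650066160800 + 128190967530852408650699528636539200 + 126187983663182839765532348501593275 + 124246630068364642230678004678491840 + 122364105370359117348395004607605600 + 120537775439458234999911497076148800 + 118765161094760319779324563295617200 + 117043926875995677463682178320318400 + 115371870777767167785629575772885280 + 113746914851319742887240426818337600 + 112167096589495857569362087556971800 + 110630561019776736232795483617835200 + 109135553438428401959379328433810400 + 107680412725916023266587604054692928 + 106263565190048707170974609264499600 + 104883518888879243441481432520804800 + 103538858390303868525565003898743200 + 102228239929667110696127472203822400 + 100950386930546271812425878801274620 + 99704085857329651172766300050641600 + 98488182371264655426756954928072800 + 97301577764381948734868316916891200 + 96143225648139306488024646477404400 + 95012128875808255823459650636493760 + 93907336679577927267372910512813600 + 92827942005100020057403106943700800 = 40774748839614385522573902869433845509, so H_87 = 40774748839614385522573902869433845509/8076030954443701744994070304101969600; reducing by gcd(40774748839614385522573902869433845509, 8076030954443701744994070304101969600) = 11 gives 3706795349055853229324900260857622319/734184632222154704090370027645633600 ≈ 5.04886. (The PNT-adjacent estimate ln(87) + γ ≈ 5.04312 matches within O(1/n).)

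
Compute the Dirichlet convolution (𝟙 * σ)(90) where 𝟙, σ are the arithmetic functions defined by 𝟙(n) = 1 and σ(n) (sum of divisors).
(𝟙 * σ)(90) = 504

Divisors of 90: [1, 2, 3, 5, 6, 9, 10, 15, 18, 30, 45, 90]. For each d | 90:
  d = 1: 𝟙(1) · σ(90/1) = 1 · 234 = 234
  d = 2: 𝟙(2) · σ(90/2) = 1 · 78 = 78
  d = 3: 𝟙(3) · σ(90/3) = 1 · 72 = 72
  d = 5: 𝟙(5) · σ(90/5) = 1 · 39 = 39
  d = 6: 𝟙(6) · σ(90/6) = 1 · 24 = 24
  d = 9: 𝟙(9) · σ(90/9) = 1 · 18 = 18
  d = 10: 𝟙(10) · σ(90/10) = 1 · 13 = 13
  d = 15: 𝟙(15) · σ(90/15) = 1 · 12 = 12
  d = 18: 𝟙(18) · σ(90/18) = 1 · 6 = 6
  d = 30: 𝟙(30) · σ(90/30) = 1 · 4 = 4
  d = 45: 𝟙(45) · σ(90/45) = 1 · 3 = 3
  d = 90: 𝟙(90) · σ(90/90) = 1 · 1 = 1
Summing: (𝟙 * σ)(90) = 234 + 78 + 72 + 39 + 24 + 18 + 13 + 12 + 6 + 4 + 3 + 1 = 504.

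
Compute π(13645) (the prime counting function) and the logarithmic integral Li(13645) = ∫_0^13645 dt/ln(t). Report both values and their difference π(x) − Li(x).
π(13645) = 1612;  Li(13645) ≈ 1635.02;  π(x) − Li(x) ≈ -23.02.

Direct count of primes ≤ 13645 gives π(13645) = 1612. Numerical evaluation of the logarithmic integral gives Li(13645) ≈ 1635.02. The difference π(x) − Li(x) ≈ -23.02 is typically negative for small/moderate x (Li(x) overestimates), though Littlewood's theorem shows this sign changes infinitely often.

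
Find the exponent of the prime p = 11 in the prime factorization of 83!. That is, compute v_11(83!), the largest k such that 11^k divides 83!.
v_11(83!) = 7

Legendre's formula: v_p(n!) = Σ_{k ≥ 1} ⌊n / p^k⌋. For p = 11, n = 83, the terms are:
  ⌊83/11^1⌋ = ⌊83/11⌋ = 7
(the next term ⌊83/11^2⌋ = 0, terminating the sum). Summing: v_11(83!) = 7 = 7.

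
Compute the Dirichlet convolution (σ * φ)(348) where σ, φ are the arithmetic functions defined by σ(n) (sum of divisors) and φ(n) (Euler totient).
(σ * φ)(348) = 4176

Divisors of 348: [1, 2, 3, 4, 6, 12, 29, 58, 87, 116, 174, 348]. For each d | 348:
  d = 1: σ(1) · φ(348/1) = 1 · 112 = 112
  d = 2: σ(2) · φ(348/2) = 3 · 56 = 168
  d = 3: σ(3) · φ(348/3) = 4 · 56 = 224
  d = 4: σ(4) · φ(348/4) = 7 · 56 = 392
  d = 6: σ(6) · φ(348/6) = 12 · 28 = 336
  d = 12: σ(12) · φ(348/12) = 28 · 28 = 784
  d = 29: σ(29) · φ(348/29) = 30 · 4 = 120
  d = 58: σ(58) · φ(348/58) = 90 · 2 = 180
  d = 87: σ(87) · φ(348/87) = 120 · 2 = 240
  d = 116: σ(116) · φ(348/116) = 210 · 2 = 420
  d = 174: σ(174) · φ(348/174) = 360 · 1 = 360
  d = 348: σ(348) · φ(348/348) = 840 · 1 = 840
Summing: (σ * φ)(348) = 112 + 168 + 224 + 392 + 336 + 784 + 120 + 180 + 240 + 420 + 360 + 840 = 4176.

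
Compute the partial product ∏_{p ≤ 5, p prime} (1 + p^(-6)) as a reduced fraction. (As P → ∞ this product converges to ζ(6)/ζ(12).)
∏ = 7414537/7290000

The primes p ≤ 5 are [2, 3, 5]. For each, (1 + 1/p^6) = (p^6 + 1)/p^6. Multiplying these fractions over p ∈ [2, 3, 5] gives 7414537/7290000. (In the limit P → ∞ this tends to ζ(6)/ζ(12).)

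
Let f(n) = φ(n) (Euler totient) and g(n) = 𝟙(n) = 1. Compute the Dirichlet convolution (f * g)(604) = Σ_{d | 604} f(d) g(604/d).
(φ * 𝟙)(604) = 604

Divisors of 604: [1, 2, 4, 151, 302, 604]. For each d | 604:
  d = 1: φ(1) · 𝟙(604/1) = 1 · 1 = 1
  d = 2: φ(2) · 𝟙(604/2) = 1 · 1 = 1
  d = 4: φ(4) · 𝟙(604/4) = 2 · 1 = 2
  d = 151: φ(151) · 𝟙(604/151) = 150 · 1 = 150
  d = 302: φ(302) · 𝟙(604/302) = 150 · 1 = 150
  d = 604: φ(604) · 𝟙(604/604) = 300 · 1 = 300
Summing: (φ * 𝟙)(604) = 1 + 1 + 2 + 150 + 150 + 300 = 604.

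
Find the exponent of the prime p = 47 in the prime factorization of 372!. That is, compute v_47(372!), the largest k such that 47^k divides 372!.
v_47(372!) = 7

Legendre's formula: v_p(n!) = Σ_{k ≥ 1} ⌊n / p^k⌋. For p = 47, n = 372, the terms are:
  ⌊372/47^1⌋ = ⌊372/47⌋ = 7
(the next term ⌊372/47^2⌋ = 0, terminating the sum). Summing: v_47(372!) = 7 = 7.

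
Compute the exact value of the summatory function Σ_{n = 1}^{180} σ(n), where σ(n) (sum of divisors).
Σ_{n ≤ 180} σ(n) = 26820

Compute σ(n) for each 1 ≤ n ≤ 180: σ(1) = 1, σ(2) = 3, σ(3) = 4, σ(4) = 7, σ(5) = 6, σ(6) = 12, σ(7) = 8, σ(8) = 15, σ(9) = 13, σ(10) = 18, σ(11) = 12, σ(12) = 28, σ(13) = 14, σ(14) = 24, σ(15) = 24, σ(16) = 31, σ(17) = 18, σ(18) = 39, σ(19) = 20, σ(20) = 42, σ(21) = 32, σ(22) = 36, σ(23) = 24, σ(24) = 60, σ(25) = 31, σ(26) = 42, σ(27) = 40, σ(28) = 56, σ(29) = 30, σ(30) = 72, σ(31) = 32, σ(32) = 63, σ(33) = 48, σ(34) = 54, σ(35) = 48, σ(36) = 91, σ(37) = 38, σ(38) = 60, σ(39) = 56, σ(40) = 90, σ(41) = 42, σ(42) = 96, σ(43) = 44, σ(44) = 84, σ(45) = 78, σ(46) = 72, σ(47) = 48, σ(48) = 124, σ(49) = 57, σ(50) = 93, σ(51) = 72, σ(52) = 98, σ(53) = 54, σ(54) = 120, σ(55) = 72, σ(56) = 120, σ(57) = 80, σ(58) = 90, σ(59) = 60, σ(60) = 168, σ(61) = 62, σ(62) = 96, σ(63) = 104, σ(64) = 127, σ(65) = 84, σ(66) = 144, σ(67) = 68, σ(68) = 126, σ(69) = 96, σ(70) = 144, σ(71) = 72, σ(72) = 195, σ(73) = 74, σ(74) = 114, σ(75) = 124, σ(76) = 140, σ(77) = 96, σ(78) = 168, σ(79) = 80, σ(80) = 186, σ(81) = 121, σ(82) = 126, σ(83) = 84, σ(84) = 224, σ(85) = 108, σ(86) = 132, σ(87) = 120, σ(88) = 180, σ(89) = 90, σ(90) = 234, σ(91) = 112, σ(92) = 168, σ(93) = 128, σ(94) = 144, σ(95) = 120, σ(96) = 252, σ(97) = 98, σ(98) = 171, σ(99) = 156, σ(100) = 217, σ(101) = 102, σ(102) = 216, σ(103) = 104, σ(104) = 210, σ(105) = 192, σ(106) = 162, σ(107) = 108, σ(108) = 280, σ(109) = 110, σ(110) = 216, σ(111) = 152, σ(112) = 248, σ(113) = 114, σ(114) = 240, σ(115) = 144, σ(116) = 210, σ(117) = 182, σ(118) = 180, σ(119) = 144, σ(120) = 360, σ(121) = 133, σ(122) = 186, σ(123) = 168, σ(124) = 224, σ(125) = 156, σ(126) = 312, σ(127) = 128, σ(128) = 255, σ(129) = 176, σ(130) = 252, σ(131) = 132, σ(132) = 336, σ(133) = 160, σ(134) = 204, σ(135) = 240, σ(136) = 270, σ(137) = 138, σ(138) = 288, σ(139) = 140, σ(140) = 336, σ(141) = 192, σ(142) = 216, σ(143) = 168, σ(144) = 403, σ(145) = 180, σ(146) = 222, σ(147) = 228, σ(148) = 266, σ(149) = 150, σ(150) = 372, σ(151) = 152, σ(152) = 300, σ(153) = 234, σ(154) = 288, σ(155) = 192, σ(156) = 392, σ(157) = 158, σ(158) = 240, σ(159) = 216, σ(160) = 378, σ(161) = 192, σ(162) = 363, σ(163) = 164, σ(164) = 294, σ(165) = 288, σ(166) = 252, σ(167) = 168, σ(168) = 480, σ(169) = 183, σ(170) = 324, σ(171) = 260, σ(172) = 308, σ(173) = 174, σ(174) = 360, σ(175) = 248, σ(176) = 372, σ(177) = 240, σ(178) = 270, σ(179) = 180, σ(180) = 546. Summing all 180 values: 26820. (Average order: Σ_{n ≤ x} σ(n) ~ (π²/12) x². For x = 180, (π²/12)·180² ≈ 26647.93.)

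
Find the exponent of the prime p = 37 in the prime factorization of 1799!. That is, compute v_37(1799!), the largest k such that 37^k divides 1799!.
v_37(1799!) = 49

Legendre's formula: v_p(n!) = Σ_{k ≥ 1} ⌊n / p^k⌋. For p = 37, n = 1799, the terms are:
  ⌊1799/37^1⌋ = ⌊1799/37⌋ = 48
  ⌊1799/37^2⌋ = ⌊1799/1369⌋ = 1
(the next term ⌊1799/37^3⌋ = 0, terminating the sum). Summing: v_37(1799!) = 48 + 1 = 49.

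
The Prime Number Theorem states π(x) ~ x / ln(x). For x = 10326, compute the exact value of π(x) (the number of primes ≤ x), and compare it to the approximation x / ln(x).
π(10326) = 1266;  x/ln(x) ≈ 1117.24;  relative error ≈ 11.75%.

Directly count primes up to 10326: π(10326) = 1266. The PNT approximation gives 10326/ln(10326) ≈ 10326/9.24242 ≈ 1117.24. Relative error (π(x) − x/ln(x)) / π(x) ≈ 11.75%; the approximation is known to undercount slightly (Li(x) is a better estimate).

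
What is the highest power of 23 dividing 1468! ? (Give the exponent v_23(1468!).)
v_23(1468!) = 65

Legendre's formula: v_p(n!) = Σ_{k ≥ 1} ⌊n / p^k⌋. For p = 23, n = 1468, the terms are:
  ⌊1468/23^1⌋ = ⌊1468/23⌋ = 63
  ⌊1468/23^2⌋ = ⌊1468/529⌋ = 2
(the next term ⌊1468/23^3⌋ = 0, terminating the sum). Summing: v_23(1468!) = 63 + 2 = 65.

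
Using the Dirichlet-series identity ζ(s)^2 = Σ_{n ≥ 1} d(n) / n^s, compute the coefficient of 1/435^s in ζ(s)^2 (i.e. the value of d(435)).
d(435) = 8

ζ(s)^2 = (Σ 1/m^s)(Σ 1/k^s). The coefficient of 1/n^s in the product is the number of ordered pairs (m, k) with mk = n, which equals d(n). For n = 435, divisors are [1, 3, 5, 15, 29, 87, 145, 435], so d(435) = 8.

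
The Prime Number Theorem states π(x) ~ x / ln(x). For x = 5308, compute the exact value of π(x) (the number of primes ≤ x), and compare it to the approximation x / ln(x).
π(5308) = 703;  x/ln(x) ≈ 618.87;  relative error ≈ 11.97%.

Directly count primes up to 5308: π(5308) = 703. The PNT approximation gives 5308/ln(5308) ≈ 5308/8.57697 ≈ 618.87. Relative error (π(x) − x/ln(x)) / π(x) ≈ 11.97%; the approximation is known to undercount slightly (Li(x) is a better estimate).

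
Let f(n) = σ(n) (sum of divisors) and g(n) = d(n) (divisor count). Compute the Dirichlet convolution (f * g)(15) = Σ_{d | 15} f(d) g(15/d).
(σ * d)(15) = 48

Divisors of 15: [1, 3, 5, 15]. For each d | 15:
  d = 1: σ(1) · d(15/1) = 1 · 4 = 4
  d = 3: σ(3) · d(15/3) = 4 · 2 = 8
  d = 5: σ(5) · d(15/5) = 6 · 2 = 12
  d = 15: σ(15) · d(15/15) = 24 · 1 = 24
Summing: (σ * d)(15) = 4 + 8 + 12 + 24 = 48.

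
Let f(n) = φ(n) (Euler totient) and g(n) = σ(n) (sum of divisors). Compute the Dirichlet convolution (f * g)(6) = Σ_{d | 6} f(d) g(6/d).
(φ * σ)(6) = 24

Divisors of 6: [1, 2, 3, 6]. For each d | 6:
  d = 1: φ(1) · σ(6/1) = 1 · 12 = 12
  d = 2: φ(2) · σ(6/2) = 1 · 4 = 4
  d = 3: φ(3) · σ(6/3) = 2 · 3 = 6
  d = 6: φ(6) · σ(6/6) = 2 · 1 = 2
Summing: (φ * σ)(6) = 12 + 4 + 6 + 2 = 24.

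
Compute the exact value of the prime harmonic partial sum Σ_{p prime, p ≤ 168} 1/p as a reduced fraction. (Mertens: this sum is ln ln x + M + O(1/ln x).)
Σ 1/p = 1840793455149223796977553240989608507934961889604586193282330007699/962947420735983927056946215901134429196419130606213075415963491270

π(168) = 39, so the primes ≤ 168 are [2, 3, 5, 7, 11, 13, 17, 19, 23, 29, 31, 37, 41, 43, 47, 53, 59, 61, 67, 71, 73, 79, 83, 89, 97, 101, 103, 107, 109, 113, 127, 131, 137, 139, 149, 151, 157, 163, 167]. Summing 1/p over these primes: 1840793455149223796977553240989608507934961889604586193282330007699/962947420735983927056946215901134429196419130606213075415963491270 ≈ 1.9116. Mertens estimate ln ln(168) + 0.2615 ≈ 1.8954.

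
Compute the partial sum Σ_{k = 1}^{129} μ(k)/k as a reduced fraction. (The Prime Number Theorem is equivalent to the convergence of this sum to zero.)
Σ μ(k)/k = 2883541630766650147338641079750887309418649355/401447693933303618909444119902604513664588524773

Values of μ(k) for 1 ≤ k ≤ 129: μ(1) = 1, μ(2) = -1, μ(3) = -1, μ(5) = -1, μ(6) = 1, μ(7) = -1, μ(10) = 1, μ(11) = -1, μ(13) = -1, μ(14) = 1, μ(15) = 1, μ(17) = -1, μ(19) = -1, μ(21) = 1, μ(22) = 1, μ(23) = -1, μ(26) = 1, μ(29) = -1, μ(30) = -1, μ(31) = -1, μ(33) = 1, μ(34) = 1, μ(35) = 1, μ(37) = -1, μ(38) = 1, μ(39) = 1, μ(41) = -1, μ(42) = -1, μ(43) = -1, μ(46) = 1, μ(47) = -1, μ(51) = 1, μ(53) = -1, μ(55) = 1, μ(57) = 1, μ(58) = 1, μ(59) = -1, μ(61) = -1, μ(62) = 1, μ(65) = 1, μ(66) = -1, μ(67) = -1, μ(69) = 1, μ(70) = -1, μ(71) = -1, μ(73) = -1, μ(74) = 1, μ(77) = 1, μ(78) = -1, μ(79) = -1, μ(82) = 1, μ(83) = -1, μ(85) = 1, μ(86) = 1, μ(87) = 1, μ(89) = -1, μ(91) = 1, μ(93) = 1, μ(94) = 1, μ(95) = 1, μ(97) = -1, μ(101) = -1, μ(102) = -1, μ(103) = -1, μ(105) = -1, μ(106) = 1, μ(107) = -1, μ(109) = -1, μ(110) = -1, μ(111) = 1, μ(113) = -1, μ(114) = -1, μ(115) = 1, μ(118) = 1, μ(119) = 1, μ(122) = 1, μ(123) = 1, μ(127) = -1, μ(129) = 1, with μ = 0 on non-squarefree integers. Summing μ(k)/k for k where μ(k) ≠ 0 gives 2883541630766650147338641079750887309418649355/401447693933303618909444119902604513664588524773 ≈ 0.0072. (PNT ⟺ this sum → 0 as n → ∞.)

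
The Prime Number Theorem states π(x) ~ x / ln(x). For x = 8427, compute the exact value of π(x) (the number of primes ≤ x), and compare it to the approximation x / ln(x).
π(8427) = 1053;  x/ln(x) ≈ 932.27;  relative error ≈ 11.47%.

Directly count primes up to 8427: π(8427) = 1053. The PNT approximation gives 8427/ln(8427) ≈ 8427/9.03920 ≈ 932.27. Relative error (π(x) − x/ln(x)) / π(x) ≈ 11.47%; the approximation is known to undercount slightly (Li(x) is a better estimate).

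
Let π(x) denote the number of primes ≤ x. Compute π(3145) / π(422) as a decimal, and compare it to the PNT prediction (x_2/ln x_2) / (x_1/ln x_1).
π(3145)/π(422) = 446/82 ≈ 5.4390;  PNT prediction ≈ 5.5939.

π(422) = 82 and π(3145) = 446, so π(3145)/π(422) ≈ 5.4390. The PNT-predicted ratio is (3145/ln(3145)) / (422/ln(422)) ≈ 5.5939. The two agree to within a few percent, as expected.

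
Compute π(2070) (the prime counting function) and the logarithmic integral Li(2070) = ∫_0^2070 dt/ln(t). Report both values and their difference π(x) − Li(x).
π(2070) = 312;  Li(2070) ≈ 324.00;  π(x) − Li(x) ≈ -12.00.

Direct count of primes ≤ 2070 gives π(2070) = 312. Numerical evaluation of the logarithmic integral gives Li(2070) ≈ 324.00. The difference π(x) − Li(x) ≈ -12.00 is typically negative for small/moderate x (Li(x) overestimates), though Littlewood's theorem shows this sign changes infinitely often.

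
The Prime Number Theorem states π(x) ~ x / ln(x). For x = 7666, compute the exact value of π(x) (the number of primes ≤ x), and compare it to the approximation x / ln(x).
π(7666) = 971;  x/ln(x) ≈ 857.06;  relative error ≈ 11.73%.

Directly count primes up to 7666: π(7666) = 971. The PNT approximation gives 7666/ln(7666) ≈ 7666/8.94455 ≈ 857.06. Relative error (π(x) − x/ln(x)) / π(x) ≈ 11.73%; the approximation is known to undercount slightly (Li(x) is a better estimate).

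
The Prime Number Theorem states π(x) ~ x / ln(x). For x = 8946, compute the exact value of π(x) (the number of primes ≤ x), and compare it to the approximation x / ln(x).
π(8946) = 1112;  x/ln(x) ≈ 983.19;  relative error ≈ 11.58%.

Directly count primes up to 8946: π(8946) = 1112. The PNT approximation gives 8946/ln(8946) ≈ 8946/9.09896 ≈ 983.19. Relative error (π(x) − x/ln(x)) / π(x) ≈ 11.58%; the approximation is known to undercount slightly (Li(x) is a better estimate).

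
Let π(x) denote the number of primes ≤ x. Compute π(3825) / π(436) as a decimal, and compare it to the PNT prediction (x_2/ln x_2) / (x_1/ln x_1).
π(3825)/π(436) = 531/84 ≈ 6.3214;  PNT prediction ≈ 6.4634.

π(436) = 84 and π(3825) = 531, so π(3825)/π(436) ≈ 6.3214. The PNT-predicted ratio is (3825/ln(3825)) / (436/ln(436)) ≈ 6.4634. The two agree to within a few percent, as expected.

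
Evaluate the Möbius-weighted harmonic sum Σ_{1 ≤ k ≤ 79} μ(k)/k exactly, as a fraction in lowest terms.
Σ μ(k)/k = -5419230422019661121772083237/214509651156044860526605636942

Values of μ(k) for 1 ≤ k ≤ 79: μ(1) = 1, μ(2) = -1, μ(3) = -1, μ(5) = -1, μ(6) = 1, μ(7) = -1, μ(10) = 1, μ(11) = -1, μ(13) = -1, μ(14) = 1, μ(15) = 1, μ(17) = -1, μ(19) = -1, μ(21) = 1, μ(22) = 1, μ(23) = -1, μ(26) = 1, μ(29) = -1, μ(30) = -1, μ(31) = -1, μ(33) = 1, μ(34) = 1, μ(35) = 1, μ(37) = -1, μ(38) = 1, μ(39) = 1, μ(41) = -1, μ(42) = -1, μ(43) = -1, μ(46) = 1, μ(47) = -1, μ(51) = 1, μ(53) = -1, μ(55) = 1, μ(57) = 1, μ(58) = 1, μ(59) = -1, μ(61) = -1, μ(62) = 1, μ(65) = 1, μ(66) = -1, μ(67) = -1, μ(69) = 1, μ(70) = -1, μ(71) = -1, μ(73) = -1, μ(74) = 1, μ(77) = 1, μ(78) = -1, μ(79) = -1, with μ = 0 on non-squarefree integers. Summing μ(k)/k for k where μ(k) ≠ 0 gives -5419230422019661121772083237/214509651156044860526605636942 ≈ -0.0253. (PNT ⟺ this sum → 0 as n → ∞.)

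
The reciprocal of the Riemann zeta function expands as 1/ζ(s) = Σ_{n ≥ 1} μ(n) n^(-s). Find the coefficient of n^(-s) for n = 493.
μ(493) = 1

Factor n = 493 = 17 · 29. μ(n) = 0 if any exponent ≥ 2 (not squarefree); otherwise μ(n) = (−1)^{ω(n)} where ω(n) is the number of distinct prime factors. Applying: μ(493) = 1.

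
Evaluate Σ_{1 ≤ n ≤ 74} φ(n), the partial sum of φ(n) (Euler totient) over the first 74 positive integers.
Σ_{n ≤ 74} φ(n) = 1696

Compute φ(n) for each 1 ≤ n ≤ 74: φ(1) = 1, φ(2) = 1, φ(3) = 2, φ(4) = 2, φ(5) = 4, φ(6) = 2, φ(7) = 6, φ(8) = 4, φ(9) = 6, φ(10) = 4, φ(11) = 10, φ(12) = 4, φ(13) = 12, φ(14) = 6, φ(15) = 8, φ(16) = 8, φ(17) = 16, φ(18) = 6, φ(19) = 18, φ(20) = 8, φ(21) = 12, φ(22) = 10, φ(23) = 22, φ(24) = 8, φ(25) = 20, φ(26) = 12, φ(27) = 18, φ(28) = 12, φ(29) = 28, φ(30) = 8, φ(31) = 30, φ(32) = 16, φ(33) = 20, φ(34) = 16, φ(35) = 24, φ(36) = 12, φ(37) = 36, φ(38) = 18, φ(39) = 24, φ(40) = 16, φ(41) = 40, φ(42) = 12, φ(43) = 42, φ(44) = 20, φ(45) = 24, φ(46) = 22, φ(47) = 46, φ(48) = 16, φ(49) = 42, φ(50) = 20, φ(51) = 32, φ(52) = 24, φ(53) = 52, φ(54) = 18, φ(55) = 40, φ(56) = 24, φ(57) = 36, φ(58) = 28, φ(59) = 58, φ(60) = 16, φ(61) = 60, φ(62) = 30, φ(63) = 36, φ(64) = 32, φ(65) = 48, φ(66) = 20, φ(67) = 66, φ(68) = 32, φ(69) = 44, φ(70) = 24, φ(71) = 70, φ(72) = 24, φ(73) = 72, φ(74) = 36. Summing all 74 values: 1696. (Average order: Σ_{n ≤ x} φ(n) ~ (3/π²) x². For x = 74, (3/π²)·74² ≈ 1664.50.)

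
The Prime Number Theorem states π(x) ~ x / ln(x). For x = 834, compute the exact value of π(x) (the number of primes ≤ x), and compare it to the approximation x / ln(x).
π(834) = 145;  x/ln(x) ≈ 123.99;  relative error ≈ 14.49%.

Directly count primes up to 834: π(834) = 145. The PNT approximation gives 834/ln(834) ≈ 834/6.72623 ≈ 123.99. Relative error (π(x) − x/ln(x)) / π(x) ≈ 14.49%; the approximation is known to undercount slightly (Li(x) is a better estimate).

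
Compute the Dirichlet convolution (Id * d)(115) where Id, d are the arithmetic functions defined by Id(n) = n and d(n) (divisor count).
(Id * d)(115) = 175

Divisors of 115: [1, 5, 23, 115]. For each d | 115:
  d = 1: Id(1) · d(115/1) = 1 · 4 = 4
  d = 5: Id(5) · d(115/5) = 5 · 2 = 10
  d = 23: Id(23) · d(115/23) = 23 · 2 = 46
  d = 115: Id(115) · d(115/115) = 115 · 1 = 115
Summing: (Id * d)(115) = 4 + 10 + 46 + 115 = 175.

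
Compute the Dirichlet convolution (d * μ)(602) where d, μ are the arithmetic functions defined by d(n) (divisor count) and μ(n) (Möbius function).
(d * μ)(602) = 1

Divisors of 602: [1, 2, 7, 14, 43, 86, 301, 602]. For each d | 602:
  d = 1: d(1) · μ(602/1) = 1 · -1 = -1
  d = 2: d(2) · μ(602/2) = 2 · 1 = 2
  d = 7: d(7) · μ(602/7) = 2 · 1 = 2
  d = 14: d(14) · μ(602/14) = 4 · -1 = -4
  d = 43: d(43) · μ(602/43) = 2 · 1 = 2
  d = 86: d(86) · μ(602/86) = 4 · -1 = -4
  d = 301: d(301) · μ(602/301) = 4 · -1 = -4
  d = 602: d(602) · μ(602/602) = 8 · 1 = 8
Summing: (d * μ)(602) = -1 + 2 + 2 + -4 + 2 + -4 + -4 + 8 = 1.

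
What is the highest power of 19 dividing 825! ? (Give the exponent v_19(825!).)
v_19(825!) = 45

Legendre's formula: v_p(n!) = Σ_{k ≥ 1} ⌊n / p^k⌋. For p = 19, n = 825, the terms are:
  ⌊825/19^1⌋ = ⌊825/19⌋ = 43
  ⌊825/19^2⌋ = ⌊825/361⌋ = 2
(the next term ⌊825/19^3⌋ = 0, terminating the sum). Summing: v_19(825!) = 43 + 2 = 45.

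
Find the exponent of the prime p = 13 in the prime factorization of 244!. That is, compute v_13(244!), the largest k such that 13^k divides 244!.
v_13(244!) = 19

Legendre's formula: v_p(n!) = Σ_{k ≥ 1} ⌊n / p^k⌋. For p = 13, n = 244, the terms are:
  ⌊244/13^1⌋ = ⌊244/13⌋ = 18
  ⌊244/13^2⌋ = ⌊244/169⌋ = 1
(the next term ⌊244/13^3⌋ = 0, terminating the sum). Summing: v_13(244!) = 18 + 1 = 19.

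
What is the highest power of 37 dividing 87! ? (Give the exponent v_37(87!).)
v_37(87!) = 2

Legendre's formula: v_p(n!) = Σ_{k ≥ 1} ⌊n / p^k⌋. For p = 37, n = 87, the terms are:
  ⌊87/37^1⌋ = ⌊87/37⌋ = 2
(the next term ⌊87/37^2⌋ = 0, terminating the sum). Summing: v_37(87!) = 2 = 2.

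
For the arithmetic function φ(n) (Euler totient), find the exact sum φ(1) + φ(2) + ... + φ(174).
Σ_{n ≤ 174} φ(n) = 9250

Compute φ(n) for each 1 ≤ n ≤ 174: φ(1) = 1, φ(2) = 1, φ(3) = 2, φ(4) = 2, φ(5) = 4, φ(6) = 2, φ(7) = 6, φ(8) = 4, φ(9) = 6, φ(10) = 4, φ(11) = 10, φ(12) = 4, φ(13) = 12, φ(14) = 6, φ(15) = 8, φ(16) = 8, φ(17) = 16, φ(18) = 6, φ(19) = 18, φ(20) = 8, φ(21) = 12, φ(22) = 10, φ(23) = 22, φ(24) = 8, φ(25) = 20, φ(26) = 12, φ(27) = 18, φ(28) = 12, φ(29) = 28, φ(30) = 8, φ(31) = 30, φ(32) = 16, φ(33) = 20, φ(34) = 16, φ(35) = 24, φ(36) = 12, φ(37) = 36, φ(38) = 18, φ(39) = 24, φ(40) = 16, φ(41) = 40, φ(42) = 12, φ(43) = 42, φ(44) = 20, φ(45) = 24, φ(46) = 22, φ(47) = 46, φ(48) = 16, φ(49) = 42, φ(50) = 20, φ(51) = 32, φ(52) = 24, φ(53) = 52, φ(54) = 18, φ(55) = 40, φ(56) = 24, φ(57) = 36, φ(58) = 28, φ(59) = 58, φ(60) = 16, φ(61) = 60, φ(62) = 30, φ(63) = 36, φ(64) = 32, φ(65) = 48, φ(66) = 20, φ(67) = 66, φ(68) = 32, φ(69) = 44, φ(70) = 24, φ(71) = 70, φ(72) = 24, φ(73) = 72, φ(74) = 36, φ(75) = 40, φ(76) = 36, φ(77) = 60, φ(78) = 24, φ(79) = 78, φ(80) = 32, φ(81) = 54, φ(82) = 40, φ(83) = 82, φ(84) = 24, φ(85) = 64, φ(86) = 42, φ(87) = 56, φ(88) = 40, φ(89) = 88, φ(90) = 24, φ(91) = 72, φ(92) = 44, φ(93) = 60, φ(94) = 46, φ(95) = 72, φ(96) = 32, φ(97) = 96, φ(98) = 42, φ(99) = 60, φ(100) = 40, φ(101) = 100, φ(102) = 32, φ(103) = 102, φ(104) = 48, φ(105) = 48, φ(106) = 52, φ(107) = 106, φ(108) = 36, φ(109) = 108, φ(110) = 40, φ(111) = 72, φ(112) = 48, φ(113) = 112, φ(114) = 36, φ(115) = 88, φ(116) = 56, φ(117) = 72, φ(118) = 58, φ(119) = 96, φ(120) = 32, φ(121) = 110, φ(122) = 60, φ(123) = 80, φ(124) = 60, φ(125) = 100, φ(126) = 36, φ(127) = 126, φ(128) = 64, φ(129) = 84, φ(130) = 48, φ(131) = 130, φ(132) = 40, φ(133) = 108, φ(134) = 66, φ(135) = 72, φ(136) = 64, φ(137) = 136, φ(138) = 44, φ(139) = 138, φ(140) = 48, φ(141) = 92, φ(142) = 70, φ(143) = 120, φ(144) = 48, φ(145) = 112, φ(146) = 72, φ(147) = 84, φ(148) = 72, φ(149) = 148, φ(150) = 40, φ(151) = 150, φ(152) = 72, φ(153) = 96, φ(154) = 60, φ(155) = 120, φ(156) = 48, φ(157) = 156, φ(158) = 78, φ(159) = 104, φ(160) = 64, φ(161) = 132, φ(162) = 54, φ(163) = 162, φ(164) = 80, φ(165) = 80, φ(166) = 82, φ(167) = 166, φ(168) = 48, φ(169) = 156, φ(170) = 64, φ(171) = 108, φ(172) = 84, φ(173) = 172, φ(174) = 56. Summing all 174 values: 9250. (Average order: Σ_{n ≤ x} φ(n) ~ (3/π²) x². For x = 174, (3/π²)·174² ≈ 9202.80.)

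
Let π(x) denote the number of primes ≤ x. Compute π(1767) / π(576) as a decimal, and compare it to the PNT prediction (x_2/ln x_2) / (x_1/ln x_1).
π(1767)/π(576) = 274/105 ≈ 2.6095;  PNT prediction ≈ 2.6078.

π(576) = 105 and π(1767) = 274, so π(1767)/π(576) ≈ 2.6095. The PNT-predicted ratio is (1767/ln(1767)) / (576/ln(576)) ≈ 2.6078. The two agree to within a few percent, as expected.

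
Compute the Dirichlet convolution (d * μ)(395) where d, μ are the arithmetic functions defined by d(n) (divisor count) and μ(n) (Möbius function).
(d * μ)(395) = 1

Divisors of 395: [1, 5, 79, 395]. For each d | 395:
  d = 1: d(1) · μ(395/1) = 1 · 1 = 1
  d = 5: d(5) · μ(395/5) = 2 · -1 = -2
  d = 79: d(79) · μ(395/79) = 2 · -1 = -2
  d = 395: d(395) · μ(395/395) = 4 · 1 = 4
Summing: (d * μ)(395) = 1 + -2 + -2 + 4 = 1.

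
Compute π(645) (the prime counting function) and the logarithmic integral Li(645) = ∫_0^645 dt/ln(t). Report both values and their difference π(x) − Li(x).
π(645) = 117;  Li(645) ≈ 124.64;  π(x) − Li(x) ≈ -7.64.

Direct count of primes ≤ 645 gives π(645) = 117. Numerical evaluation of the logarithmic integral gives Li(645) ≈ 124.64. The difference π(x) − Li(x) ≈ -7.64 is typically negative for small/moderate x (Li(x) overestimates), though Littlewood's theorem shows this sign changes infinitely often.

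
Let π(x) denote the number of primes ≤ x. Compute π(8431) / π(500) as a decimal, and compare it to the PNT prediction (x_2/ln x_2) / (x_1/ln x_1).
π(8431)/π(500) = 1055/95 ≈ 11.1053;  PNT prediction ≈ 11.5923.

π(500) = 95 and π(8431) = 1055, so π(8431)/π(500) ≈ 11.1053. The PNT-predicted ratio is (8431/ln(8431)) / (500/ln(500)) ≈ 11.5923. The two agree to within a few percent, as expected.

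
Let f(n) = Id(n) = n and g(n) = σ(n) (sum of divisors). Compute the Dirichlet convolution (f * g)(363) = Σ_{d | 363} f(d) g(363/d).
(Id * σ)(363) = 2702

Divisors of 363: [1, 3, 11, 33, 121, 363]. For each d | 363:
  d = 1: Id(1) · σ(363/1) = 1 · 532 = 532
  d = 3: Id(3) · σ(363/3) = 3 · 133 = 399
  d = 11: Id(11) · σ(363/11) = 11 · 48 = 528
  d = 33: Id(33) · σ(363/33) = 33 · 12 = 396
  d = 121: Id(121) · σ(363/121) = 121 · 4 = 484
  d = 363: Id(363) · σ(363/363) = 363 · 1 = 363
Summing: (Id * σ)(363) = 532 + 399 + 528 + 396 + 484 + 363 = 2702.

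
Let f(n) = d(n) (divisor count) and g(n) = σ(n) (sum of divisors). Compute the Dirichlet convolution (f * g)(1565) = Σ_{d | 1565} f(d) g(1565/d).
(d * σ)(1565) = 2528

Divisors of 1565: [1, 5, 313, 1565]. For each d | 1565:
  d = 1: d(1) · σ(1565/1) = 1 · 1884 = 1884
  d = 5: d(5) · σ(1565/5) = 2 · 314 = 628
  d = 313: d(313) · σ(1565/313) = 2 · 6 = 12
  d = 1565: d(1565) · σ(1565/1565) = 4 · 1 = 4
Summing: (d * σ)(1565) = 1884 + 628 + 12 + 4 = 2528.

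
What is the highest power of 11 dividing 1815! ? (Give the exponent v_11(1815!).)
v_11(1815!) = 181

Legendre's formula: v_p(n!) = Σ_{k ≥ 1} ⌊n / p^k⌋. For p = 11, n = 1815, the terms are:
  ⌊1815/11^1⌋ = ⌊1815/11⌋ = 165
  ⌊1815/11^2⌋ = ⌊1815/121⌋ = 15
  ⌊1815/11^3⌋ = ⌊1815/1331⌋ = 1
(the next term ⌊1815/11^4⌋ = 0, terminating the sum). Summing: v_11(1815!) = 165 + 15 + 1 = 181.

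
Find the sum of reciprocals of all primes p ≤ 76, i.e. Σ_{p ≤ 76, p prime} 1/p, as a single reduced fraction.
Σ 1/p = 71544353681891529224514036059/40729680599249024150621323470

π(76) = 21, so the primes ≤ 76 are [2, 3, 5, 7, 11, 13, 17, 19, 23, 29, 31, 37, 41, 43, 47, 53, 59, 61, 67, 71, 73]. Summing 1/p over these primes: 71544353681891529224514036059/40729680599249024150621323470 ≈ 1.7566. Mertens estimate ln ln(76) + 0.2615 ≈ 1.7272.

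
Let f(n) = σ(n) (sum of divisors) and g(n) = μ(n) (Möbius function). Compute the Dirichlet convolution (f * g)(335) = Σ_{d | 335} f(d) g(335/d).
(σ * μ)(335) = 335

Divisors of 335: [1, 5, 67, 335]. For each d | 335:
  d = 1: σ(1) · μ(335/1) = 1 · 1 = 1
  d = 5: σ(5) · μ(335/5) = 6 · -1 = -6
  d = 67: σ(67) · μ(335/67) = 68 · -1 = -68
  d = 335: σ(335) · μ(335/335) = 408 · 1 = 408
Summing: (σ * μ)(335) = 1 + -6 + -68 + 408 = 335.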